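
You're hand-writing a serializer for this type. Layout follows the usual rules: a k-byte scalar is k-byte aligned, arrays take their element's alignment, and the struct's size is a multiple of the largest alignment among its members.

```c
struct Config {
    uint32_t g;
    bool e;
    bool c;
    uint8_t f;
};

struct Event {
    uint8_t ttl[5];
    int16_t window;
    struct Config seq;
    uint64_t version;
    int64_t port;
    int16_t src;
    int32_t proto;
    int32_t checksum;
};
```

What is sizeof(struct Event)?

Config: g at 0 (size 4, align 4) → ends 4; e at 4 (size 1, align 1) → ends 5; c at 5 (size 1, align 1) → ends 6; f at 6 (size 1, align 1) → ends 7; tail pad 1 to reach multiple of 4; total 8 bytes, alignment 4
ttl at 0 (size 5, align 1) → ends 5
pad 1 to align 2 for window
window at 6 (size 2, align 2) → ends 8
seq at 8 (size 8, align 4) → ends 16
version at 16 (size 8, align 8) → ends 24
port at 24 (size 8, align 8) → ends 32
src at 32 (size 2, align 2) → ends 34
pad 2 to align 4 for proto
proto at 36 (size 4, align 4) → ends 40
checksum at 40 (size 4, align 4) → ends 44
tail pad 4 to reach multiple of 8
total 48 bytes, alignment 8

48 bytes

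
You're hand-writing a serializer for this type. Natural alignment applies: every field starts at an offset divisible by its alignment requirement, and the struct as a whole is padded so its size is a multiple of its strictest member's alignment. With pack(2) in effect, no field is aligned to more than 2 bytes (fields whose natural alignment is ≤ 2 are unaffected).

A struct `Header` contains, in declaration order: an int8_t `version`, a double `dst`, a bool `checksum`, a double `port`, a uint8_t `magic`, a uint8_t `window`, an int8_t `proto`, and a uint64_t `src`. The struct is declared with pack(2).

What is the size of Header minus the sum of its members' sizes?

version at 0 (size 1, align 1) → ends 1
pad 1 to align 2 for dst
dst at 2 (size 8, align 2) → ends 10
checksum at 10 (size 1, align 1) → ends 11
pad 1 to align 2 for port
port at 12 (size 8, align 2) → ends 20
magic at 20 (size 1, align 1) → ends 21
window at 21 (size 1, align 1) → ends 22
proto at 22 (size 1, align 1) → ends 23
pad 1 to align 2 for src
src at 24 (size 8, align 2) → ends 32
total 32 bytes, alignment 2
data bytes 29, size 32 → padding 3

3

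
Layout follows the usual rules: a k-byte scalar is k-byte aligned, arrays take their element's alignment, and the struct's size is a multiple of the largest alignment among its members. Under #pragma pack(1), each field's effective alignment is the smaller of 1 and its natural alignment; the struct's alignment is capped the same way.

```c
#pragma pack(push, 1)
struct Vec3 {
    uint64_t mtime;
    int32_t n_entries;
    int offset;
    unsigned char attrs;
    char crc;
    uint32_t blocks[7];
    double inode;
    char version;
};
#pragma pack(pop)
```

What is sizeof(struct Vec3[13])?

715

0..8  mtime  (8B, 1-aligned)
8..12  n_entries  (4B, 1-aligned)
12..16  offset  (4B, 1-aligned)
16..17  attrs  (1B, 1-aligned)
17..18  crc  (1B, 1-aligned)
18..46  blocks  (28B, 1-aligned)
46..54  inode  (8B, 1-aligned)
54..55  version  (1B, 1-aligned)
sizeof = 55, alignof = 1
array of 13: 13 × 55 = 715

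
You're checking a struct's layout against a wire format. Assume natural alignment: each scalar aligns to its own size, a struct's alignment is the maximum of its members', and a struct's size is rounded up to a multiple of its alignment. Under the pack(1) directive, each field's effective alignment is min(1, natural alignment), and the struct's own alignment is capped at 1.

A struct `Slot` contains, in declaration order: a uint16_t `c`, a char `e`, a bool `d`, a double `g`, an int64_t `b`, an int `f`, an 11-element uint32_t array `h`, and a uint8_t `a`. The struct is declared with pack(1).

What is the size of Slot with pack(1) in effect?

69

@0: c [2B, align 1] → 2
@2: e [1B, align 1] → 3
@3: d [1B, align 1] → 4
@4: g [8B, align 1] → 12
@12: b [8B, align 1] → 20
@20: f [4B, align 1] → 24
@24: h [44B, align 1] → 68
@68: a [1B, align 1] → 69
size 69, align 1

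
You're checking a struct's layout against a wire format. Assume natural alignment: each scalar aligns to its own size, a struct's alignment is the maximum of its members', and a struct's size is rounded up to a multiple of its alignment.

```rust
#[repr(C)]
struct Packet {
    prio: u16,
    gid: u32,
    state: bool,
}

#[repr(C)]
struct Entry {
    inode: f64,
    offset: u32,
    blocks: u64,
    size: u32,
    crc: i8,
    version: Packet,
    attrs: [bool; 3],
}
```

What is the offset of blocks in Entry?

Packet: 0..2  prio  (2B, 2-aligned); 2..4  -- padding (2B); 4..8  gid  (4B, 4-aligned); 8..9  state  (1B, 1-aligned); 9..12  -- tail padding (3B); sizeof = 12, alignof = 4
0..8  inode  (8B, 8-aligned)
8..12  offset  (4B, 4-aligned)
12..16  -- padding (4B)
16..24  blocks  (8B, 8-aligned)

16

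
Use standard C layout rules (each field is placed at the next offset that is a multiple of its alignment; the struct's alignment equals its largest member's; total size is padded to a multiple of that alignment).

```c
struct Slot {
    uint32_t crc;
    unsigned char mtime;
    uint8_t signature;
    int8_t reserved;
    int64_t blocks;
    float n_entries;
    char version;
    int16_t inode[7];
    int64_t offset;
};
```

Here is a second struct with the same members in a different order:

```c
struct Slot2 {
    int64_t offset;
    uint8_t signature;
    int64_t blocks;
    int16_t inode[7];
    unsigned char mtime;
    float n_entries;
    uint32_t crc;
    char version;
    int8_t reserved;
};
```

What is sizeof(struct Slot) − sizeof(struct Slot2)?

-8

@0: crc [4B, align 4] → 4
@4: mtime [1B, align 1] → 5
@5: signature [1B, align 1] → 6
@6: reserved [1B, align 1] → 7
+1 pad (align 8)
@8: blocks [8B, align 8] → 16
@16: n_entries [4B, align 4] → 20
@20: version [1B, align 1] → 21
+1 pad (align 2)
@22: inode [14B, align 2] → 36
+4 pad (align 8)
@40: offset [8B, align 8] → 48
size 48, align 8
— Slot2 —
@0: offset [8B, align 8] → 8
@8: signature [1B, align 1] → 9
+7 pad (align 8)
@16: blocks [8B, align 8] → 24
@24: inode [14B, align 2] → 38
@38: mtime [1B, align 1] → 39
+1 pad (align 4)
@40: n_entries [4B, align 4] → 44
@44: crc [4B, align 4] → 48
@48: version [1B, align 1] → 49
@49: reserved [1B, align 1] → 50
+6 tail pad (align 8)
size 56, align 8
48 − 56 = -8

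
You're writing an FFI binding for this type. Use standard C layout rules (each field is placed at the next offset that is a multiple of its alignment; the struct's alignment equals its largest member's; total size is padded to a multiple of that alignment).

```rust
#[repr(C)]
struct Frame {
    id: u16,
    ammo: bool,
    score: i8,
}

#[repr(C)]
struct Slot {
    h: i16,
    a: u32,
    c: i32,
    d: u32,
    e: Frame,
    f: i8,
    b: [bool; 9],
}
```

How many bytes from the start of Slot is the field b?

21

Frame: id at 0 (size 2, align 2) → ends 2; ammo at 2 (size 1, align 1) → ends 3; score at 3 (size 1, align 1) → ends 4; total 4 bytes, alignment 2
h at 0 (size 2, align 2) → ends 2
pad 2 to align 4 for a
a at 4 (size 4, align 4) → ends 8
c at 8 (size 4, align 4) → ends 12
d at 12 (size 4, align 4) → ends 16
e at 16 (size 4, align 2) → ends 20
f at 20 (size 1, align 1) → ends 21
b at 21 (size 9, align 1) → ends 30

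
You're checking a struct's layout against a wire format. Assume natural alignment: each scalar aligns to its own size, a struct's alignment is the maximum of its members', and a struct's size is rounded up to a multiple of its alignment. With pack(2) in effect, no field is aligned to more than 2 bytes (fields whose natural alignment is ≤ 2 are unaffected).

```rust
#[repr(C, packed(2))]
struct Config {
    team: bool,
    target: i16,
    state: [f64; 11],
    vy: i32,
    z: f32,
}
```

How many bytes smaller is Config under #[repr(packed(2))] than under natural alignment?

4

natural layout:
  0..1  team  (1B, 1-aligned)
  1..2  -- padding (1B)
  2..4  target  (2B, 2-aligned)
  4..8  -- padding (4B)
  8..96  state  (88B, 8-aligned)
  96..100  vy  (4B, 4-aligned)
  100..104  z  (4B, 4-aligned)
  sizeof = 104, alignof = 8
packed(2) layout:
  0..1  team  (1B, 1-aligned)
  1..2  -- padding (1B)
  2..4  target  (2B, 2-aligned)
  4..92  state  (88B, 2-aligned)
  92..96  vy  (4B, 2-aligned)
  96..100  z  (4B, 2-aligned)
  sizeof = 100, alignof = 2
104 − 100 = 4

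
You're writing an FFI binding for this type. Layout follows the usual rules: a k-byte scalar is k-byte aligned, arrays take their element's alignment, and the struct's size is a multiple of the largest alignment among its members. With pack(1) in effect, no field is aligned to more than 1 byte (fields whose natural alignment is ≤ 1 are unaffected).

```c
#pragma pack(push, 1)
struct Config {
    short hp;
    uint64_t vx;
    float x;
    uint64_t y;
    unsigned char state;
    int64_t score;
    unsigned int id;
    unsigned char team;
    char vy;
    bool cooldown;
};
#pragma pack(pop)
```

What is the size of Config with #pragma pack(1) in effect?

@0: hp [2B, align 1] → 2
@2: vx [8B, align 1] → 10
@10: x [4B, align 1] → 14
@14: y [8B, align 1] → 22
@22: state [1B, align 1] → 23
@23: score [8B, align 1] → 31
@31: id [4B, align 1] → 35
@35: team [1B, align 1] → 36
@36: vy [1B, align 1] → 37
@37: cooldown [1B, align 1] → 38
size 38, align 1

38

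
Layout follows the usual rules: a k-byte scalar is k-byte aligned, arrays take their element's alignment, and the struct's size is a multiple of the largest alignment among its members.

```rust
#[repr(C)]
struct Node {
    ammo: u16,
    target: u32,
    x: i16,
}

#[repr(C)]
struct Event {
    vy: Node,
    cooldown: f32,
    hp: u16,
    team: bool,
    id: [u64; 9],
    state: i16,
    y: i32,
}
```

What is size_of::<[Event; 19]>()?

1976

Node: 0..2  ammo  (2B, 2-aligned); 2..4  -- padding (2B); 4..8  target  (4B, 4-aligned); 8..10  x  (2B, 2-aligned); 10..12  -- tail padding (2B); sizeof = 12, alignof = 4
0..12  vy  (12B, 4-aligned)
12..16  cooldown  (4B, 4-aligned)
16..18  hp  (2B, 2-aligned)
18..19  team  (1B, 1-aligned)
19..24  -- padding (5B)
24..96  id  (72B, 8-aligned)
96..98  state  (2B, 2-aligned)
98..100  -- padding (2B)
100..104  y  (4B, 4-aligned)
sizeof = 104, alignof = 8
array of 19: 19 × 104 = 1976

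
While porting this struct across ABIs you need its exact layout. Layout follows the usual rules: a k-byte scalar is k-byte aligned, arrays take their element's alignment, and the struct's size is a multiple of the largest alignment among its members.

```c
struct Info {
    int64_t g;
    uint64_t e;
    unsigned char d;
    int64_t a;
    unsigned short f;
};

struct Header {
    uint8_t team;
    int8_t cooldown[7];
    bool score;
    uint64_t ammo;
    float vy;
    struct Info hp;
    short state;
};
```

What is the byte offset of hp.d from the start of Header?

48

Info: @0: g [8B, align 8] → 8; @8: e [8B, align 8] → 16; @16: d [1B, align 1] → 17; +7 pad (align 8); @24: a [8B, align 8] → 32; @32: f [2B, align 2] → 34; +6 tail pad (align 8); size 40, align 8
@0: team [1B, align 1] → 1
@1: cooldown [7B, align 1] → 8
@8: score [1B, align 1] → 9
+7 pad (align 8)
@16: ammo [8B, align 8] → 24
@24: vy [4B, align 4] → 28
+4 pad (align 8)
@32: hp [40B, align 8] → 72
within Info: d at 16
32 + 16 = 48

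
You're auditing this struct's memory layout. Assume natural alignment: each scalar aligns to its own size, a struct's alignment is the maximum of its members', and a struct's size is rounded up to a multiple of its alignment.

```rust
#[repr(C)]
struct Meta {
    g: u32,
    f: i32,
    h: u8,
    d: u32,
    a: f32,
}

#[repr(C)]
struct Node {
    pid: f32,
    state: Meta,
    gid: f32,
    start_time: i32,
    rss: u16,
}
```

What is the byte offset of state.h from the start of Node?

Meta: @0: g [4B, align 4] → 4; @4: f [4B, align 4] → 8; @8: h [1B, align 1] → 9; +3 pad (align 4); @12: d [4B, align 4] → 16; @16: a [4B, align 4] → 20; size 20, align 4
@0: pid [4B, align 4] → 4
@4: state [20B, align 4] → 24
within Meta: h at 8
4 + 8 = 12

12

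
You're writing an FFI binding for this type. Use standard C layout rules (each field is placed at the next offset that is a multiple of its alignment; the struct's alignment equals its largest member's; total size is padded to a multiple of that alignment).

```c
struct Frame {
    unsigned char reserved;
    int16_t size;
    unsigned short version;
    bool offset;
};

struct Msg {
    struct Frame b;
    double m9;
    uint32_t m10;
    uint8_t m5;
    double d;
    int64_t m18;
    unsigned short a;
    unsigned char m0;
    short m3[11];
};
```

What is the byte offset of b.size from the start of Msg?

Frame: 0..1  reserved  (1B, 1-aligned); 1..2  -- padding (1B); 2..4  size  (2B, 2-aligned); 4..6  version  (2B, 2-aligned); 6..7  offset  (1B, 1-aligned); 7..8  -- tail padding (1B); sizeof = 8, alignof = 2
0..8  b  (8B, 2-aligned)
within Frame: size at 2
0 + 2 = 2

2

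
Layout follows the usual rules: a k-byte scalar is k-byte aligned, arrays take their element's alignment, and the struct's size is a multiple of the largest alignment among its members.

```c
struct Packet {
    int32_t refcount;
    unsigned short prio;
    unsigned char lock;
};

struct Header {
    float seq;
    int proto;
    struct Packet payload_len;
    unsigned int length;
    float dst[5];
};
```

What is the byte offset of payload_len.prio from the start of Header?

12

Packet: refcount at 0 (size 4, align 4) → ends 4; prio at 4 (size 2, align 2) → ends 6; lock at 6 (size 1, align 1) → ends 7; tail pad 1 to reach multiple of 4; total 8 bytes, alignment 4
seq at 0 (size 4, align 4) → ends 4
proto at 4 (size 4, align 4) → ends 8
payload_len at 8 (size 8, align 4) → ends 16
within Packet: prio at 4
8 + 4 = 12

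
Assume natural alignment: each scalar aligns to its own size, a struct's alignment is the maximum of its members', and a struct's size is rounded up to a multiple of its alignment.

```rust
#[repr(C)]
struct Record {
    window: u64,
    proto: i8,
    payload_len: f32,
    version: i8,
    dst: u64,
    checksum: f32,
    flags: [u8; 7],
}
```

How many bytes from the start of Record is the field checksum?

32

window at 0 (size 8, align 8) → ends 8
proto at 8 (size 1, align 1) → ends 9
pad 3 to align 4 for payload_len
payload_len at 12 (size 4, align 4) → ends 16
version at 16 (size 1, align 1) → ends 17
pad 7 to align 8 for dst
dst at 24 (size 8, align 8) → ends 32
checksum at 32 (size 4, align 4) → ends 36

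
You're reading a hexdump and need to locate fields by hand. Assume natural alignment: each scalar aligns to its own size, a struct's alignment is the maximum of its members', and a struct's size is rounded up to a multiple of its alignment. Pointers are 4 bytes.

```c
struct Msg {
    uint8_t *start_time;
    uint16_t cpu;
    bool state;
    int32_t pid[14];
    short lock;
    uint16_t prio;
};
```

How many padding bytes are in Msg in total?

0..4  start_time  (4B, 4-aligned)
4..6  cpu  (2B, 2-aligned)
6..7  state  (1B, 1-aligned)
7..8  -- padding (1B)
8..64  pid  (56B, 4-aligned)
64..66  lock  (2B, 2-aligned)
66..68  prio  (2B, 2-aligned)
sizeof = 68, alignof = 4
data bytes 67, size 68 → padding 1

1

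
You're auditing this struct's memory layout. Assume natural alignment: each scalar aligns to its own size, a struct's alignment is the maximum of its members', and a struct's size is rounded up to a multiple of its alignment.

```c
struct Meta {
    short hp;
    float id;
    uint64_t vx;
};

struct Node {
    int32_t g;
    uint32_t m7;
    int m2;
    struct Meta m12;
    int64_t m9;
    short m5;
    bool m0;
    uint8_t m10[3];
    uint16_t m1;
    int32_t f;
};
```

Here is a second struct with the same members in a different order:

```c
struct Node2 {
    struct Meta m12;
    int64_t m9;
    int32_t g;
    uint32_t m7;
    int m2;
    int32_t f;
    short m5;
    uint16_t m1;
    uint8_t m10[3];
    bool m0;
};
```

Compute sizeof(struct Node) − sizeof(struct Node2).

8

Meta: hp at 0 (size 2, align 2) → ends 2; pad 2 to align 4 for id; id at 4 (size 4, align 4) → ends 8; vx at 8 (size 8, align 8) → ends 16; total 16 bytes, alignment 8
g at 0 (size 4, align 4) → ends 4
m7 at 4 (size 4, align 4) → ends 8
m2 at 8 (size 4, align 4) → ends 12
pad 4 to align 8 for m12
m12 at 16 (size 16, align 8) → ends 32
m9 at 32 (size 8, align 8) → ends 40
m5 at 40 (size 2, align 2) → ends 42
m0 at 42 (size 1, align 1) → ends 43
m10 at 43 (size 3, align 1) → ends 46
m1 at 46 (size 2, align 2) → ends 48
f at 48 (size 4, align 4) → ends 52
tail pad 4 to reach multiple of 8
total 56 bytes, alignment 8
— Node2 —
m12 at 0 (size 16, align 8) → ends 16
m9 at 16 (size 8, align 8) → ends 24
g at 24 (size 4, align 4) → ends 28
m7 at 28 (size 4, align 4) → ends 32
m2 at 32 (size 4, align 4) → ends 36
f at 36 (size 4, align 4) → ends 40
m5 at 40 (size 2, align 2) → ends 42
m1 at 42 (size 2, align 2) → ends 44
m10 at 44 (size 3, align 1) → ends 47
m0 at 47 (size 1, align 1) → ends 48
total 48 bytes, alignment 8
56 − 48 = 8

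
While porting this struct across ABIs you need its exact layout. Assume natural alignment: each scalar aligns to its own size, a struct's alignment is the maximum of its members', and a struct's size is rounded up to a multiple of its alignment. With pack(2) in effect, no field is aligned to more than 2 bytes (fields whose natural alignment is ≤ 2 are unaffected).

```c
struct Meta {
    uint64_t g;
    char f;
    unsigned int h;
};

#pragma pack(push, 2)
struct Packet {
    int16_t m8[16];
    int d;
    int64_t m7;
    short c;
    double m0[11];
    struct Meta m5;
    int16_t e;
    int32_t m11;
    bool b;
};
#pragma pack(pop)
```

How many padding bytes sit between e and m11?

0

Meta: g at 0 (size 8, align 8) → ends 8; f at 8 (size 1, align 1) → ends 9; pad 3 to align 4 for h; h at 12 (size 4, align 4) → ends 16; total 16 bytes, alignment 8
m8 at 0 (size 32, align 2) → ends 32
d at 32 (size 4, align 2) → ends 36
m7 at 36 (size 8, align 2) → ends 44
c at 44 (size 2, align 2) → ends 46
m0 at 46 (size 88, align 2) → ends 134
m5 at 134 (size 16, align 2) → ends 150
e at 150 (size 2, align 2) → ends 152
m11 at 152 (size 4, align 2) → ends 156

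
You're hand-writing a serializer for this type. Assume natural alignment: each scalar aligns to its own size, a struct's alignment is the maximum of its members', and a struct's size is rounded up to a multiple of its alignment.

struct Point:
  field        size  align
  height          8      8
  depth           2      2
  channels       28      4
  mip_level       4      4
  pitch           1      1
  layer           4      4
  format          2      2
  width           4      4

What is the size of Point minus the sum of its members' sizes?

height at 0 (size 8, align 8) → ends 8
depth at 8 (size 2, align 2) → ends 10
pad 2 to align 4 for channels
channels at 12 (size 28, align 4) → ends 40
mip_level at 40 (size 4, align 4) → ends 44
pitch at 44 (size 1, align 1) → ends 45
pad 3 to align 4 for layer
layer at 48 (size 4, align 4) → ends 52
format at 52 (size 2, align 2) → ends 54
pad 2 to align 4 for width
width at 56 (size 4, align 4) → ends 60
tail pad 4 to reach multiple of 8
total 64 bytes, alignment 8
data bytes 53, size 64 → padding 11

11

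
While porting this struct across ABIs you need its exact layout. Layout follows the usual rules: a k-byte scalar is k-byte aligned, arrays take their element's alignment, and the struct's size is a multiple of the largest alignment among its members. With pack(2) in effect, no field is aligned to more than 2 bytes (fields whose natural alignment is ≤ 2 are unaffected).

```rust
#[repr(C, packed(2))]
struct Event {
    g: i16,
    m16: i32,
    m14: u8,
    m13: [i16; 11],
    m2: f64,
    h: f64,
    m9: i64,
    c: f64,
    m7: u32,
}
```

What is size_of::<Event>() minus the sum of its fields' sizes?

1

@0: g [2B, align 2] → 2
@2: m16 [4B, align 2] → 6
@6: m14 [1B, align 1] → 7
+1 pad (align 2)
@8: m13 [22B, align 2] → 30
@30: m2 [8B, align 2] → 38
@38: h [8B, align 2] → 46
@46: m9 [8B, align 2] → 54
@54: c [8B, align 2] → 62
@62: m7 [4B, align 2] → 66
size 66, align 2
data bytes 65, size 66 → padding 1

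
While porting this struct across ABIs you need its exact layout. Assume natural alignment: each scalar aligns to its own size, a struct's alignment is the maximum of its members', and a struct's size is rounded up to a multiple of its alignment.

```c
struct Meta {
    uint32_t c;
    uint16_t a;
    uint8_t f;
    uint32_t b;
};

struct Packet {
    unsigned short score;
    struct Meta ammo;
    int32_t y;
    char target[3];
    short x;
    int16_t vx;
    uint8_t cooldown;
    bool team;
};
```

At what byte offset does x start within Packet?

Meta: c at 0 (size 4, align 4) → ends 4; a at 4 (size 2, align 2) → ends 6; f at 6 (size 1, align 1) → ends 7; pad 1 to align 4 for b; b at 8 (size 4, align 4) → ends 12; total 12 bytes, alignment 4
score at 0 (size 2, align 2) → ends 2
pad 2 to align 4 for ammo
ammo at 4 (size 12, align 4) → ends 16
y at 16 (size 4, align 4) → ends 20
target at 20 (size 3, align 1) → ends 23
pad 1 to align 2 for x
x at 24 (size 2, align 2) → ends 26

24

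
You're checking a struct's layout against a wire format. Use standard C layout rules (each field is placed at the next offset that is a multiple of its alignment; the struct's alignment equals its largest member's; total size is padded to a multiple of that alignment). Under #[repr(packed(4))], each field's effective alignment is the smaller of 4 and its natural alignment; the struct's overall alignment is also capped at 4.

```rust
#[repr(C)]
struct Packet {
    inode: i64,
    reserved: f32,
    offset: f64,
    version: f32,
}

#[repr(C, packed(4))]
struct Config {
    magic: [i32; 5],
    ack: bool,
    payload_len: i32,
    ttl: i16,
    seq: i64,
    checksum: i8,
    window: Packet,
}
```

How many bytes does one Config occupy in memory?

Packet: inode at 0 (size 8, align 8) → ends 8; reserved at 8 (size 4, align 4) → ends 12; pad 4 to align 8 for offset; offset at 16 (size 8, align 8) → ends 24; version at 24 (size 4, align 4) → ends 28; tail pad 4 to reach multiple of 8; total 32 bytes, alignment 8
magic at 0 (size 20, align 4) → ends 20
ack at 20 (size 1, align 1) → ends 21
pad 3 to align 4 for payload_len
payload_len at 24 (size 4, align 4) → ends 28
ttl at 28 (size 2, align 2) → ends 30
pad 2 to align 4 for seq
seq at 32 (size 8, align 4) → ends 40
checksum at 40 (size 1, align 1) → ends 41
pad 3 to align 4 for window
window at 44 (size 32, align 4) → ends 76
total 76 bytes, alignment 4

76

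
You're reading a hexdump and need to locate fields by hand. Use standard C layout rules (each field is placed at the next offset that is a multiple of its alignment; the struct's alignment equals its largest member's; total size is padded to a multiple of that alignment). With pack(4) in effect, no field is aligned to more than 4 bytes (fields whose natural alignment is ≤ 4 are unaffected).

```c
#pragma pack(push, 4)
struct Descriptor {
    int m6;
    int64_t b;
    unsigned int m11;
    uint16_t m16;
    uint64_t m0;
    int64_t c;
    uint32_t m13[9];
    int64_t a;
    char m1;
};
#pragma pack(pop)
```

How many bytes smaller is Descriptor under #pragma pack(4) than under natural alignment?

natural layout:
  m6 at 0 (size 4, align 4) → ends 4
  pad 4 to align 8 for b
  b at 8 (size 8, align 8) → ends 16
  m11 at 16 (size 4, align 4) → ends 20
  m16 at 20 (size 2, align 2) → ends 22
  pad 2 to align 8 for m0
  m0 at 24 (size 8, align 8) → ends 32
  c at 32 (size 8, align 8) → ends 40
  m13 at 40 (size 36, align 4) → ends 76
  pad 4 to align 8 for a
  a at 80 (size 8, align 8) → ends 88
  m1 at 88 (size 1, align 1) → ends 89
  tail pad 7 to reach multiple of 8
  total 96 bytes, alignment 8
packed(4) layout:
  m6 at 0 (size 4, align 4) → ends 4
  b at 4 (size 8, align 4) → ends 12
  m11 at 12 (size 4, align 4) → ends 16
  m16 at 16 (size 2, align 2) → ends 18
  pad 2 to align 4 for m0
  m0 at 20 (size 8, align 4) → ends 28
  c at 28 (size 8, align 4) → ends 36
  m13 at 36 (size 36, align 4) → ends 72
  a at 72 (size 8, align 4) → ends 80
  m1 at 80 (size 1, align 1) → ends 81
  tail pad 3 to reach multiple of 4
  total 84 bytes, alignment 4
96 − 84 = 12

12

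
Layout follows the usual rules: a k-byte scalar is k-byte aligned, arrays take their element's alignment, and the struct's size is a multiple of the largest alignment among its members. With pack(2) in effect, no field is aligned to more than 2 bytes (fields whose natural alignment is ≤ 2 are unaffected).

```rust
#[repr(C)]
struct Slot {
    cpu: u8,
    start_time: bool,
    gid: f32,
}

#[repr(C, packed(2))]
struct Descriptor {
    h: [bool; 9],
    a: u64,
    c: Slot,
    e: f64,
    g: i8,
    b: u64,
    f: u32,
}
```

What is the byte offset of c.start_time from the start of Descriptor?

19

Slot: 0..1  cpu  (1B, 1-aligned); 1..2  start_time  (1B, 1-aligned); 2..4  -- padding (2B); 4..8  gid  (4B, 4-aligned); sizeof = 8, alignof = 4
0..9  h  (9B, 1-aligned)
9..10  -- padding (1B)
10..18  a  (8B, 2-aligned)
18..26  c  (8B, 2-aligned)
within Slot: start_time at 1
18 + 1 = 19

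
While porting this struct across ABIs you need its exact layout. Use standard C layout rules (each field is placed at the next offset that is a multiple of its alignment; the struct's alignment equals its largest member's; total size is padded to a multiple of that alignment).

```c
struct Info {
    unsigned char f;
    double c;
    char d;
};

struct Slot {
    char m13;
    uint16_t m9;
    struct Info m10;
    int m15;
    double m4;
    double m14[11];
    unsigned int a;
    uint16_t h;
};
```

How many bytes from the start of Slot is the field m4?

40

Info: f at 0 (size 1, align 1) → ends 1; pad 7 to align 8 for c; c at 8 (size 8, align 8) → ends 16; d at 16 (size 1, align 1) → ends 17; tail pad 7 to reach multiple of 8; total 24 bytes, alignment 8
m13 at 0 (size 1, align 1) → ends 1
pad 1 to align 2 for m9
m9 at 2 (size 2, align 2) → ends 4
pad 4 to align 8 for m10
m10 at 8 (size 24, align 8) → ends 32
m15 at 32 (size 4, align 4) → ends 36
pad 4 to align 8 for m4
m4 at 40 (size 8, align 8) → ends 48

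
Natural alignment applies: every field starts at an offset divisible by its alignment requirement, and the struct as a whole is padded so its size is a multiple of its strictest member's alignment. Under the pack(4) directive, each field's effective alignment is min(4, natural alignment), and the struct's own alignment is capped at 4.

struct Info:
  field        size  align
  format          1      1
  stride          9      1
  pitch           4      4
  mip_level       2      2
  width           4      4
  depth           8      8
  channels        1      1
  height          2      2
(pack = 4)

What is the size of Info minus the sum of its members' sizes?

0..1  format  (1B, 1-aligned)
1..10  stride  (9B, 1-aligned)
10..12  -- padding (2B)
12..16  pitch  (4B, 4-aligned)
16..18  mip_level  (2B, 2-aligned)
18..20  -- padding (2B)
20..24  width  (4B, 4-aligned)
24..32  depth  (8B, 4-aligned)
32..33  channels  (1B, 1-aligned)
33..34  -- padding (1B)
34..36  height  (2B, 2-aligned)
sizeof = 36, alignof = 4
data bytes 31, size 36 → padding 5

5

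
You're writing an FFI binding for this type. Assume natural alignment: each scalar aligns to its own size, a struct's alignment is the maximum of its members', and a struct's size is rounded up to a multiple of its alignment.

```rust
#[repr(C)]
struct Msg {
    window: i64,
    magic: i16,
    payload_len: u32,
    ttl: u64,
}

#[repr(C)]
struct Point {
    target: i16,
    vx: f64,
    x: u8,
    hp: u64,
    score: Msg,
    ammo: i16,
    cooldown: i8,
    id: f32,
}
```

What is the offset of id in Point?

Msg: @0: window [8B, align 8] → 8; @8: magic [2B, align 2] → 10; +2 pad (align 4); @12: payload_len [4B, align 4] → 16; @16: ttl [8B, align 8] → 24; size 24, align 8
@0: target [2B, align 2] → 2
+6 pad (align 8)
@8: vx [8B, align 8] → 16
@16: x [1B, align 1] → 17
+7 pad (align 8)
@24: hp [8B, align 8] → 32
@32: score [24B, align 8] → 56
@56: ammo [2B, align 2] → 58
@58: cooldown [1B, align 1] → 59
+1 pad (align 4)
@60: id [4B, align 4] → 64

60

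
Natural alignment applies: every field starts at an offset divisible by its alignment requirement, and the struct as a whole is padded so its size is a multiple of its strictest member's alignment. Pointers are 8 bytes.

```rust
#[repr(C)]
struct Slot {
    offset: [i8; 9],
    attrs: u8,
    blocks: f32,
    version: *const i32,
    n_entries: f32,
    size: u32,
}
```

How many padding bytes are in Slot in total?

2

offset at 0 (size 9, align 1) → ends 9
attrs at 9 (size 1, align 1) → ends 10
pad 2 to align 4 for blocks
blocks at 12 (size 4, align 4) → ends 16
version at 16 (size 8, align 8) → ends 24
n_entries at 24 (size 4, align 4) → ends 28
size at 28 (size 4, align 4) → ends 32
total 32 bytes, alignment 8
data bytes 30, size 32 → padding 2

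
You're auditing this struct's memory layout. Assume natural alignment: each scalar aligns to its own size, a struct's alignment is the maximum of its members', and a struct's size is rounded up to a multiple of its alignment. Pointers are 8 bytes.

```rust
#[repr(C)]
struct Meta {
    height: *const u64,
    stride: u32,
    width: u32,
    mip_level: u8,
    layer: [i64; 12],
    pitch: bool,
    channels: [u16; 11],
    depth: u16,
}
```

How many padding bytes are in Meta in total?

14

0..8  height  (8B, 8-aligned)
8..12  stride  (4B, 4-aligned)
12..16  width  (4B, 4-aligned)
16..17  mip_level  (1B, 1-aligned)
17..24  -- padding (7B)
24..120  layer  (96B, 8-aligned)
120..121  pitch  (1B, 1-aligned)
121..122  -- padding (1B)
122..144  channels  (22B, 2-aligned)
144..146  depth  (2B, 2-aligned)
146..152  -- tail padding (6B)
sizeof = 152, alignof = 8
data bytes 138, size 152 → padding 14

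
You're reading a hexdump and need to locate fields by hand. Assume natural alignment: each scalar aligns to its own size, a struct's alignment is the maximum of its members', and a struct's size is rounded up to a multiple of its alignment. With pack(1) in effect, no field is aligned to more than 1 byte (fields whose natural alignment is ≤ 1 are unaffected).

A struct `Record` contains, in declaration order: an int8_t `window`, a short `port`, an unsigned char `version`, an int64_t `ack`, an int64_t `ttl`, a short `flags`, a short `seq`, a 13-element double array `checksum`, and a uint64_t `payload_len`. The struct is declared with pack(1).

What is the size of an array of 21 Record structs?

0..1  window  (1B, 1-aligned)
1..3  port  (2B, 1-aligned)
3..4  version  (1B, 1-aligned)
4..12  ack  (8B, 1-aligned)
12..20  ttl  (8B, 1-aligned)
20..22  flags  (2B, 1-aligned)
22..24  seq  (2B, 1-aligned)
24..128  checksum  (104B, 1-aligned)
128..136  payload_len  (8B, 1-aligned)
sizeof = 136, alignof = 1
array of 21: 21 × 136 = 2856

2856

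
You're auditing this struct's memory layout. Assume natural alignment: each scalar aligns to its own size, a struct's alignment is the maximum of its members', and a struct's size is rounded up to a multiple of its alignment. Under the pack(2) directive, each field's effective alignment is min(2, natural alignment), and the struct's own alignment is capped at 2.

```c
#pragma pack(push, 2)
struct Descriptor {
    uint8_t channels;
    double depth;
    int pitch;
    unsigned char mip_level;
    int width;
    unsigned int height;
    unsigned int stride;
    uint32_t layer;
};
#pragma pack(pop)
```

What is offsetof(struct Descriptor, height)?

0..1  channels  (1B, 1-aligned)
1..2  -- padding (1B)
2..10  depth  (8B, 2-aligned)
10..14  pitch  (4B, 2-aligned)
14..15  mip_level  (1B, 1-aligned)
15..16  -- padding (1B)
16..20  width  (4B, 2-aligned)
20..24  height  (4B, 2-aligned)

20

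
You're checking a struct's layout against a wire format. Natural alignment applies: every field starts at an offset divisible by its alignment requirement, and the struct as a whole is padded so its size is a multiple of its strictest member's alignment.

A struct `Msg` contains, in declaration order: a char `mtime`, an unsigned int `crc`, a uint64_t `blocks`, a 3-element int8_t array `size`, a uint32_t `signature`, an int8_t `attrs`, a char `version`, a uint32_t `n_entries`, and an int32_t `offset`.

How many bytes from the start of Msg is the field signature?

@0: mtime [1B, align 1] → 1
+3 pad (align 4)
@4: crc [4B, align 4] → 8
@8: blocks [8B, align 8] → 16
@16: size [3B, align 1] → 19
+1 pad (align 4)
@20: signature [4B, align 4] → 24

20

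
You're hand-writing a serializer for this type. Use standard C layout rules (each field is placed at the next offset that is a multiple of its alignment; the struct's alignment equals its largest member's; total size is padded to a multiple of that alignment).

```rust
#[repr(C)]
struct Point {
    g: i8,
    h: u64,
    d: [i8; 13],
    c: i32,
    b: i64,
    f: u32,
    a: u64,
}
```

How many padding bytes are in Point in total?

18

@0: g [1B, align 1] → 1
+7 pad (align 8)
@8: h [8B, align 8] → 16
@16: d [13B, align 1] → 29
+3 pad (align 4)
@32: c [4B, align 4] → 36
+4 pad (align 8)
@40: b [8B, align 8] → 48
@48: f [4B, align 4] → 52
+4 pad (align 8)
@56: a [8B, align 8] → 64
size 64, align 8
data bytes 46, size 64 → padding 18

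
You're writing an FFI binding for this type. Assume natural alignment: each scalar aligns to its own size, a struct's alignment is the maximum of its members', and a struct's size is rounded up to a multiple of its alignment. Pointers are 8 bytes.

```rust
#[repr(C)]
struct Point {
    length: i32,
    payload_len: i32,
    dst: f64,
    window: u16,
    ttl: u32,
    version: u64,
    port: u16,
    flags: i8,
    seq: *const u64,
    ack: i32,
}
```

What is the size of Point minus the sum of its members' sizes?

11

@0: length [4B, align 4] → 4
@4: payload_len [4B, align 4] → 8
@8: dst [8B, align 8] → 16
@16: window [2B, align 2] → 18
+2 pad (align 4)
@20: ttl [4B, align 4] → 24
@24: version [8B, align 8] → 32
@32: port [2B, align 2] → 34
@34: flags [1B, align 1] → 35
+5 pad (align 8)
@40: seq [8B, align 8] → 48
@48: ack [4B, align 4] → 52
+4 tail pad (align 8)
size 56, align 8
data bytes 45, size 56 → padding 11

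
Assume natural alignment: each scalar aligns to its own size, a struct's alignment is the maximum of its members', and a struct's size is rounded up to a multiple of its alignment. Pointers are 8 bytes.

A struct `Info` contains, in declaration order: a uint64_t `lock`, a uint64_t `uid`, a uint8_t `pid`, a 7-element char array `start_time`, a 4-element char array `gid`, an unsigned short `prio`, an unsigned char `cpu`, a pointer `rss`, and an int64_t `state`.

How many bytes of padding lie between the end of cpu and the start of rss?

1

lock at 0 (size 8, align 8) → ends 8
uid at 8 (size 8, align 8) → ends 16
pid at 16 (size 1, align 1) → ends 17
start_time at 17 (size 7, align 1) → ends 24
gid at 24 (size 4, align 1) → ends 28
prio at 28 (size 2, align 2) → ends 30
cpu at 30 (size 1, align 1) → ends 31
pad 1 to align 8 for rss
rss at 32 (size 8, align 8) → ends 40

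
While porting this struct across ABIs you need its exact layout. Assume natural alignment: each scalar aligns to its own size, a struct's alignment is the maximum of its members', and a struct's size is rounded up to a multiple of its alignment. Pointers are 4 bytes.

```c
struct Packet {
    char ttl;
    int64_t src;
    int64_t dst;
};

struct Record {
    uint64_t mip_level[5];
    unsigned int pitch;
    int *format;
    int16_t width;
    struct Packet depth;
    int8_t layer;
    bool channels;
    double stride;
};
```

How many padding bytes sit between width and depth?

6

Packet: @0: ttl [1B, align 1] → 1; +7 pad (align 8); @8: src [8B, align 8] → 16; @16: dst [8B, align 8] → 24; size 24, align 8
@0: mip_level [40B, align 8] → 40
@40: pitch [4B, align 4] → 44
@44: format [4B, align 4] → 48
@48: width [2B, align 2] → 50
+6 pad (align 8)
@56: depth [24B, align 8] → 80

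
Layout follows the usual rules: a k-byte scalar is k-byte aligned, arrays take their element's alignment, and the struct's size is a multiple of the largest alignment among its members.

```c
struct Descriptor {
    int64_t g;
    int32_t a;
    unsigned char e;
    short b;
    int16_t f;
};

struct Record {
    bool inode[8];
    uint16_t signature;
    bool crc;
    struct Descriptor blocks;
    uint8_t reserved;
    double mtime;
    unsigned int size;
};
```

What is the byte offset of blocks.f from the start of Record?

Descriptor: 0..8  g  (8B, 8-aligned); 8..12  a  (4B, 4-aligned); 12..13  e  (1B, 1-aligned); 13..14  -- padding (1B); 14..16  b  (2B, 2-aligned); 16..18  f  (2B, 2-aligned); 18..24  -- tail padding (6B); sizeof = 24, alignof = 8
0..8  inode  (8B, 1-aligned)
8..10  signature  (2B, 2-aligned)
10..11  crc  (1B, 1-aligned)
11..16  -- padding (5B)
16..40  blocks  (24B, 8-aligned)
within Descriptor: f at 16
16 + 16 = 32

32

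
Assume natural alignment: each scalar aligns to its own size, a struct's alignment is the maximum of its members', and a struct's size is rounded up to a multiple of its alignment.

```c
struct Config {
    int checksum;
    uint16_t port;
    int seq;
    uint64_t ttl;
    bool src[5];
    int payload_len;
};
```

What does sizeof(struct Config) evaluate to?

@0: checksum [4B, align 4] → 4
@4: port [2B, align 2] → 6
+2 pad (align 4)
@8: seq [4B, align 4] → 12
+4 pad (align 8)
@16: ttl [8B, align 8] → 24
@24: src [5B, align 1] → 29
+3 pad (align 4)
@32: payload_len [4B, align 4] → 36
+4 tail pad (align 8)
size 40, align 8

40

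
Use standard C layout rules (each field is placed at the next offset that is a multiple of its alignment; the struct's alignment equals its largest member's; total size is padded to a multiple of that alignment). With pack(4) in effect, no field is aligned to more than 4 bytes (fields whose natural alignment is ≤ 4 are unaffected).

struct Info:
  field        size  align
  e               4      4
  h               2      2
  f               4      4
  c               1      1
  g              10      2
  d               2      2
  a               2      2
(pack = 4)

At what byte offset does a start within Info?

@0: e [4B, align 4] → 4
@4: h [2B, align 2] → 6
+2 pad (align 4)
@8: f [4B, align 4] → 12
@12: c [1B, align 1] → 13
+1 pad (align 2)
@14: g [10B, align 2] → 24
@24: d [2B, align 2] → 26
@26: a [2B, align 2] → 28

26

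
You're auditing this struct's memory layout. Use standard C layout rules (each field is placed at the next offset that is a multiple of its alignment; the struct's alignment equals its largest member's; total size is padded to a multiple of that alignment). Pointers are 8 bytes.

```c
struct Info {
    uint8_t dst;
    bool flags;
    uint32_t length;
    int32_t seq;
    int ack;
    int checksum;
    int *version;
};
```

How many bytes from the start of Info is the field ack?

12

0..1  dst  (1B, 1-aligned)
1..2  flags  (1B, 1-aligned)
2..4  -- padding (2B)
4..8  length  (4B, 4-aligned)
8..12  seq  (4B, 4-aligned)
12..16  ack  (4B, 4-aligned)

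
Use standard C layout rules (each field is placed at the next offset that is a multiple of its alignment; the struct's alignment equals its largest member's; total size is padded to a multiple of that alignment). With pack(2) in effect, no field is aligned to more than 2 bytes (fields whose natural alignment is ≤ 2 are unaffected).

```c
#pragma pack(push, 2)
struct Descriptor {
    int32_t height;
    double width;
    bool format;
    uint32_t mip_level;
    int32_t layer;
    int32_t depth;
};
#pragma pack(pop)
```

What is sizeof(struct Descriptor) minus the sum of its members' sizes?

height at 0 (size 4, align 2) → ends 4
width at 4 (size 8, align 2) → ends 12
format at 12 (size 1, align 1) → ends 13
pad 1 to align 2 for mip_level
mip_level at 14 (size 4, align 2) → ends 18
layer at 18 (size 4, align 2) → ends 22
depth at 22 (size 4, align 2) → ends 26
total 26 bytes, alignment 2
data bytes 25, size 26 → padding 1

1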